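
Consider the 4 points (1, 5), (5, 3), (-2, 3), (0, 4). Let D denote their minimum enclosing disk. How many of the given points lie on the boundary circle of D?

A smallest enclosing disk is always determined by at most three of the input points on its boundary.
The farthest pair is (5, 3)–(-2, 3) with squared distance 49. The circle on this segment as diameter has centre (1.5, 3) and r² = 49/4 = 12.25.
Check (1, 5): distance² to centre = 4.25 ≤ 12.25, so it lies inside.
All remaining points lie in this disk, and no smaller disk contains both endpoints, so this is the minimum enclosing circle.
The points at distance exactly r from the centre are (5, 3), (-2, 3) — 2 points.

2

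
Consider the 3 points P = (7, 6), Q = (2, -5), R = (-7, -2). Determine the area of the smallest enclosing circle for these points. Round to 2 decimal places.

204.20

Side lengths²: PQ² = 146, PR² = 260, QR² = 90.
Since PR² = 260 ≥ 146 + 90 = 236, the angle opposite PR is not acute, so the smallest enclosing circle has PR as diameter.
Centre = midpoint of PR = (0, 2), r² = 260/4 = 65.
Area = π·r² = π·65 ≈ 204.20.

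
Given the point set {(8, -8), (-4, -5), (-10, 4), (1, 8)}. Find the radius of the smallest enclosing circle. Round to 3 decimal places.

The minimum enclosing circle of a finite set is fixed by two of the points (as a diameter) or three (as a circumcircle).
The farthest pair is (8, -8)–(-10, 4) with squared distance 468. The circle on this segment as diameter has centre (-1, -2) and r² = 468/4 = 117.
Check (-4, -5): distance² to centre = 18 ≤ 117, so it lies inside.
All remaining points lie in this disk, and no smaller disk contains both endpoints, so this is the minimum enclosing circle.
r = √117 ≈ 10.817.

10.817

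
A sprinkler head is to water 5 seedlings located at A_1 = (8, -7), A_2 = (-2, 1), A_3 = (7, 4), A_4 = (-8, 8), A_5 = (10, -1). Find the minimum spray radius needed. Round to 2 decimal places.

A smallest enclosing disk is always determined by at most three of the input points on its boundary.
The farthest pair is A_1–A_4 with squared distance 481. The circle on this segment as diameter has centre (0, 0.5) and r² = 481/4 = 120.25.
Check A_2: distance² to centre = 4.25 ≤ 120.25, so it lies inside.
All remaining points lie in this disk, and no smaller disk contains both endpoints, so this is the minimum enclosing circle.
r = √(120.25) ≈ 10.97.

10.97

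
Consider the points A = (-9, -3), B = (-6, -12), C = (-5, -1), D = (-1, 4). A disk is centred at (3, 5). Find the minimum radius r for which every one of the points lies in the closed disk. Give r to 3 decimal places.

The required radius is the distance from (3, 5) to the farthest point.
Squared distances: 208, 370, 100, 17.
Maximum is 370, attained at B.
r = √370 ≈ 19.235.

19.235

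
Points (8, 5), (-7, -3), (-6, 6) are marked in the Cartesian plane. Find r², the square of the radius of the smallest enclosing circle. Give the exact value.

Call the three points A, B, C in the order given.
Side lengths²: AB² = 289, AC² = 197, BC² = 82.
Since AB² = 289 ≥ 197 + 82 = 279, the angle opposite AB is not acute, so the smallest enclosing circle has AB as diameter.
Centre = midpoint of AB = (0.5, 1), r² = 289/4 = 72.25.

72.25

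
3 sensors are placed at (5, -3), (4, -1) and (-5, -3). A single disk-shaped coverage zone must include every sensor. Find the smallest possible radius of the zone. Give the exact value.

5

Call the three points A, B, C in the order given.
Side lengths²: AB² = 5, AC² = 100, BC² = 85.
Since AC² = 100 ≥ 85 + 5 = 90, the angle opposite AC is not acute, so the smallest enclosing circle has AC as diameter.
Centre = midpoint of AC = (0, -3), r² = 100/4 = 25.
r = √25 = 5.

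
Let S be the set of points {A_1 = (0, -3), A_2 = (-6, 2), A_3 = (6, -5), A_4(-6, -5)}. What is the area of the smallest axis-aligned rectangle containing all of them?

84

x ranges over [-6, 6], width 12.
y ranges over [-5, 2], height 7.
Area = 12 × 7 = 84.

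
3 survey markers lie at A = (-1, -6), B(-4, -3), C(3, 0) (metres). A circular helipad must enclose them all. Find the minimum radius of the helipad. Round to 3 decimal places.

Side lengths²: AB² = 18, AC² = 52, BC² = 58.
Since BC² = 58 < 52 + 18 = 70, the triangle is acute, so the smallest enclosing circle is the circumcircle.
Circumcentre = (-0.2, -2.2), r² = 15.08.
r = √(15.08) ≈ 3.883.

3.883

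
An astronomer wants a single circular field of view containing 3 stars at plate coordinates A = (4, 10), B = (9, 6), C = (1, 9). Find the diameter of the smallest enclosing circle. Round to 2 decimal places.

8.54

Side lengths²: AB² = 41, AC² = 10, BC² = 73.
Since BC² = 73 ≥ 41 + 10 = 51, the angle opposite BC is not acute, so the smallest enclosing circle has BC as diameter.
Centre = midpoint of BC = (5, 7.5), r² = 73/4 = 18.25.
Diameter = 2r = 2√(18.25) ≈ 8.54.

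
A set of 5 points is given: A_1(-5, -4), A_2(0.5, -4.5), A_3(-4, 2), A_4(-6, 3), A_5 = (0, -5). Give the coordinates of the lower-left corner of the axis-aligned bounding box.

x-range [-6, 0.5], y-range [-5, 3].
The lower-left corner is (-6, -5).

(-6, -5)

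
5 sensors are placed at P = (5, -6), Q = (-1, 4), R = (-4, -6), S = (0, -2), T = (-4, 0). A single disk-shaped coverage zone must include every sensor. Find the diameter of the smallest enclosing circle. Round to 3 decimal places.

The minimum enclosing circle is determined by three boundary points: P, Q, R.
Their circumcentre is (0.5, -1.9) with r² = 37.06.
The farthest remaining point T is at distance² 23.86 ≤ 37.06.
Diameter = 2r = 2√(37.06) ≈ 12.175.

12.175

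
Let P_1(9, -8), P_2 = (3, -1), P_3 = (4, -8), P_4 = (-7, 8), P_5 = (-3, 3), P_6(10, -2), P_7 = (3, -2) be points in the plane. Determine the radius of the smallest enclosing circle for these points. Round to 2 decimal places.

11.31

The farthest pair is P_1–P_4 with squared distance 512. The circle on this segment as diameter has centre (1, 0) and r² = 512/4 = 128.
Check P_2: distance² to centre = 5 ≤ 128, so it lies inside.
All remaining points lie in this disk, and no smaller disk contains both endpoints, so this is the minimum enclosing circle.
r = √128 ≈ 11.31.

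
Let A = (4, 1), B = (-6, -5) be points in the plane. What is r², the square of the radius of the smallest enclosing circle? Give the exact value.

The smallest circle enclosing two points has them as diameter endpoints.
Centre = midpoint = (-1, -2); r² = |AB|²/4 = 136/4 = 34.

34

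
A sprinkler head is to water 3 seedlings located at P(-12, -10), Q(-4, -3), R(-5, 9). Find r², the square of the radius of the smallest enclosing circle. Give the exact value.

102.5

Side lengths²: PQ² = 113, PR² = 410, QR² = 145.
Since PR² = 410 ≥ 145 + 113 = 258, the angle opposite PR is not acute, so the smallest enclosing circle has PR as diameter.
Centre = midpoint of PR = (-8.5, -0.5), r² = 410/4 = 102.5.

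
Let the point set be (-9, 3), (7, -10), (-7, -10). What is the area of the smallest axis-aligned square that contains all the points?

256

The bounding box has width 16 and height 13.
An axis-aligned square enclosing the set must have side ≥ max(width, height).
So the minimum side is max(16, 13) = 16.
Area = 16² = 256.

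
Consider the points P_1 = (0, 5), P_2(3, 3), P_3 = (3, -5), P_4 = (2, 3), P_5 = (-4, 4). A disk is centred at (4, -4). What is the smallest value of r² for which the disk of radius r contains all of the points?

The required radius is the distance from (4, -4) to the farthest point.
Squared distances: 97, 50, 2, 53, 128.
Maximum is 128, attained at P_5.

128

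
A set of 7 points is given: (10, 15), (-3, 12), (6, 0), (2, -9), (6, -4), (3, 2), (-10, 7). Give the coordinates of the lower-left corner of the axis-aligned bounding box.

x-range [-10, 10], y-range [-9, 15].
The lower-left corner is (-10, -9).

(-10, -9)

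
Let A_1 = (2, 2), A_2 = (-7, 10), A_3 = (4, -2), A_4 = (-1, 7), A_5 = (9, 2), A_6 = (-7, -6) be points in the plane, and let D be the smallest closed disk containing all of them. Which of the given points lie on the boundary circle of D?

A_2, A_5, A_6

The minimum enclosing circle of a finite set is fixed by two of the points (as a diameter) or three (as a circumcircle).
The minimum enclosing circle is determined by three boundary points: A_2, A_5, A_6.
Their circumcentre is (-1, 2) with r² = 100.
The farthest remaining point A_3 is at distance² 41 ≤ 100.
The points at distance exactly r from the centre are A_2, A_5, A_6 — 3 points.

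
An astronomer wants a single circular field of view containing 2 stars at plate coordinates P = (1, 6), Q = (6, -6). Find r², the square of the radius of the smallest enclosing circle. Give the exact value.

The smallest circle enclosing two points has them as diameter endpoints.
Centre = midpoint = (3.5, 0); r² = |PQ|²/4 = 169/4 = 42.25.

42.25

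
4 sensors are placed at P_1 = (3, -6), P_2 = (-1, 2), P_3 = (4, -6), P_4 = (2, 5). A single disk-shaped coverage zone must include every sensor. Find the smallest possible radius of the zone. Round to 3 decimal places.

The minimum enclosing circle of a finite set is fixed by two of the points (as a diameter) or three (as a circumcircle).
The farthest pair is P_3–P_4 with squared distance 125. The circle on this segment as diameter has centre (3, -0.5) and r² = 125/4 = 31.25.
Check P_1: distance² to centre = 30.25 ≤ 31.25, so it lies inside.
All remaining points lie in this disk, and no smaller disk contains both endpoints, so this is the minimum enclosing circle.
r = √(31.25) ≈ 5.590.

5.590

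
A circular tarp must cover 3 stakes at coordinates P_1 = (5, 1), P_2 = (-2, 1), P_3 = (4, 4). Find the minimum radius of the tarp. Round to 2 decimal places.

Side lengths²: P_1P_2² = 49, P_1P_3² = 10, P_2P_3² = 45.
Since P_1P_2² = 49 < 45 + 10 = 55, the triangle is acute, so the smallest enclosing circle is the circumcircle.
Circumcentre = (1.5, 1.5), r² = 12.5.
r = √(12.5) ≈ 3.54.

3.54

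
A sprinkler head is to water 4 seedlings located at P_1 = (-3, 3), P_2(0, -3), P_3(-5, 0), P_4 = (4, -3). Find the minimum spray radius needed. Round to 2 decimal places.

A smallest enclosing disk is always determined by at most three of the input points on its boundary.
The minimum enclosing circle is determined by three boundary points: P_1, P_3, P_4.
Their circumcentre is (-7/22, -21/22) with r² = 5525/242.
The farthest remaining point P_2 is at distance² 1037/242 ≤ 5525/242.
r = √(5525/242) ≈ 4.78.

4.78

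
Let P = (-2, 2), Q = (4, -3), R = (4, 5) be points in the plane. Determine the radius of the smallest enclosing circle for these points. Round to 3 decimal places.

4.366

Side lengths²: PQ² = 61, PR² = 45, QR² = 64.
Since QR² = 64 < 61 + 45 = 106, the triangle is acute, so the smallest enclosing circle is the circumcircle.
Circumcentre = (2.25, 1), r² = 19.0625.
r = √(19.0625) ≈ 4.366.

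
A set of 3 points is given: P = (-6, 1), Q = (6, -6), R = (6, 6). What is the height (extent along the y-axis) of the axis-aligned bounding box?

max y = 6, min y = -6, so height = 12.

12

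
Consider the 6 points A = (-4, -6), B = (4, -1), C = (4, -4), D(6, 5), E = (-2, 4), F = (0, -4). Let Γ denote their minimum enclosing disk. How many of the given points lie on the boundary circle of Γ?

2

The farthest pair is A–D with squared distance 221. The circle on this segment as diameter has centre (1, -0.5) and r² = 221/4 = 55.25.
Check B: distance² to centre = 9.25 ≤ 55.25, so it lies inside.
All remaining points lie in this disk, and no smaller disk contains both endpoints, so this is the minimum enclosing circle.
The points at distance exactly r from the centre are A, D — 2 points.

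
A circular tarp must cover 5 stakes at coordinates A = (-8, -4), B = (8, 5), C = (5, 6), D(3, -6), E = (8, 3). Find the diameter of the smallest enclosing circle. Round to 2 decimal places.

18.36

A smallest enclosing disk is always determined by at most three of the input points on its boundary.
The farthest pair is A–B with squared distance 337. The circle on this segment as diameter has centre (0, 0.5) and r² = 337/4 = 84.25.
Check C: distance² to centre = 55.25 ≤ 84.25, so it lies inside.
All remaining points lie in this disk, and no smaller disk contains both endpoints, so this is the minimum enclosing circle.
Diameter = 2r = 2√(84.25) ≈ 18.36.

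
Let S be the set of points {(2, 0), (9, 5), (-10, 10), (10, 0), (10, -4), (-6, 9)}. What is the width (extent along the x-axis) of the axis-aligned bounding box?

20

max x = 10, min x = -10, so width = 20.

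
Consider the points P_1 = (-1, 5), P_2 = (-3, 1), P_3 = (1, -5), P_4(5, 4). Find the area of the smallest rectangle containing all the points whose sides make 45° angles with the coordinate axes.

78

In coordinates u = x + y, v = x − y the rectangle is axis-aligned; the map (x,y)→(u,v) scales areas by 2.
u-values: 4, -2, -4, 9; range = 9 − (-4) = 13.
v-values: -6, -4, 6, 1; range = 6 − (-6) = 12.
Area = (13 × 12) / 2 = 78.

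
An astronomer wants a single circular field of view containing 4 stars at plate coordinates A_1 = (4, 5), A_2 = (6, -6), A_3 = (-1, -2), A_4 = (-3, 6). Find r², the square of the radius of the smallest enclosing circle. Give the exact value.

56.25

The minimum enclosing circle of a finite set is fixed by two of the points (as a diameter) or three (as a circumcircle).
The farthest pair is A_2–A_4 with squared distance 225. The circle on this segment as diameter has centre (1.5, 0) and r² = 225/4 = 56.25.
Check A_1: distance² to centre = 31.25 ≤ 56.25, so it lies inside.
All remaining points lie in this disk, and no smaller disk contains both endpoints, so this is the minimum enclosing circle.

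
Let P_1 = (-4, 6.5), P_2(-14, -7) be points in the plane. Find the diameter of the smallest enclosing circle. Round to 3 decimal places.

16.800

The smallest circle enclosing two points has them as diameter endpoints.
Centre = midpoint = (-9, -0.25); r² = |P_1P_2|²/4 = 282.25/4 = 70.5625.
Diameter = 2r = 2√(70.5625) ≈ 16.800.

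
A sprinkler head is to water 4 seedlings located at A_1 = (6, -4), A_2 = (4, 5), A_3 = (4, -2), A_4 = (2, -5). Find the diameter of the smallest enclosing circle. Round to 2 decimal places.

10.20

A smallest enclosing disk is always determined by at most three of the input points on its boundary.
The farthest pair is A_2–A_4 with squared distance 104. The circle on this segment as diameter has centre (3, 0) and r² = 104/4 = 26.
Check A_1: distance² to centre = 25 ≤ 26, so it lies inside.
All remaining points lie in this disk, and no smaller disk contains both endpoints, so this is the minimum enclosing circle.
Diameter = 2r = 2√26 ≈ 10.20.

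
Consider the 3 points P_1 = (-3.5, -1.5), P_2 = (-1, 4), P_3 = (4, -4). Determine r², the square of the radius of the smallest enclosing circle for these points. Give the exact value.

Side lengths²: P_1P_2² = 36.5, P_1P_3² = 62.5, P_2P_3² = 89.
Since P_2P_3² = 89 < 62.5 + 36.5 = 99, the triangle is acute, so the smallest enclosing circle is the circumcircle.
Circumcentre = (41/38, -5/19), r² = 32485/1444.

32485/1444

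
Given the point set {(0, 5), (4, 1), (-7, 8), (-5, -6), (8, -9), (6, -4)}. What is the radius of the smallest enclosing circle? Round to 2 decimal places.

By Welzl's lemma the MEC is supported by two points (diametrically opposite) or three points (on a circumcircle).
The farthest pair is (-7, 8)–(8, -9) with squared distance 514. The circle on this segment as diameter has centre (0.5, -0.5) and r² = 514/4 = 128.5.
Check (0, 5): distance² to centre = 30.5 ≤ 128.5, so it lies inside.
All remaining points lie in this disk, and no smaller disk contains both endpoints, so this is the minimum enclosing circle.
r = √(128.5) ≈ 11.34.

11.34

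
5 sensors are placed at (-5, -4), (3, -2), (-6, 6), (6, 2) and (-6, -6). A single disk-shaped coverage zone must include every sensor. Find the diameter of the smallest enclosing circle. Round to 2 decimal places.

15.20

The minimum enclosing circle is determined by three boundary points: (-6, 6), (6, 2), (-6, -6).
Their circumcentre is (-4/3, 0) with r² = 520/9.
The farthest remaining point (-5, -4) is at distance² 265/9 ≤ 520/9.
Diameter = 2r = 2√(520/9) ≈ 15.20.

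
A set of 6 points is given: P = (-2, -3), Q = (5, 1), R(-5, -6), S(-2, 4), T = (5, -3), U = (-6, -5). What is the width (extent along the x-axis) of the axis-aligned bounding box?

11

max x = 5, min x = -6, so width = 11.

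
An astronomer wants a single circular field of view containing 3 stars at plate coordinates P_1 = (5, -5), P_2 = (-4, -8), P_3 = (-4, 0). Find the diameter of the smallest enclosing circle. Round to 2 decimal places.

10.85

Side lengths²: P_1P_2² = 90, P_1P_3² = 106, P_2P_3² = 64.
Since P_1P_3² = 106 < 90 + 64 = 154, the triangle is acute, so the smallest enclosing circle is the circumcircle.
Circumcentre = (-1/3, -4), r² = 265/9.
Diameter = 2r = 2√(265/9) ≈ 10.85.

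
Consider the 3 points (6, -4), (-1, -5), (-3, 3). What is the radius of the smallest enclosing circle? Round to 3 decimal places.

Call the three points A, B, C in the order given.
Side lengths²: AB² = 50, AC² = 130, BC² = 68.
Since AC² = 130 ≥ 68 + 50 = 118, the angle opposite AC is not acute, so the smallest enclosing circle has AC as diameter.
Centre = midpoint of AC = (1.5, -0.5), r² = 130/4 = 32.5.
r = √(32.5) ≈ 5.701.

5.701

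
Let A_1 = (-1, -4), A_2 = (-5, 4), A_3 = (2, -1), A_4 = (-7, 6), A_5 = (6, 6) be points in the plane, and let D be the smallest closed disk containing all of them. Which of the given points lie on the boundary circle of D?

A_1, A_4, A_5

A smallest enclosing disk is always determined by at most three of the input points on its boundary.
The minimum enclosing circle is determined by three boundary points: A_1, A_4, A_5.
Their circumcentre is (-0.5, 3.1) with r² = 50.66.
The farthest remaining point A_3 is at distance² 23.06 ≤ 50.66.
The points at distance exactly r from the centre are A_1, A_4, A_5 — 3 points.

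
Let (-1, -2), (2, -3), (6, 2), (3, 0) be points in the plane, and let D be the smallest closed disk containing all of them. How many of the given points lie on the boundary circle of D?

2

The farthest pair is (-1, -2)–(6, 2) with squared distance 65. The circle on this segment as diameter has centre (2.5, 0) and r² = 65/4 = 16.25.
Check (2, -3): distance² to centre = 9.25 ≤ 16.25, so it lies inside.
All remaining points lie in this disk, and no smaller disk contains both endpoints, so this is the minimum enclosing circle.
The points at distance exactly r from the centre are (-1, -2), (6, 2) — 2 points.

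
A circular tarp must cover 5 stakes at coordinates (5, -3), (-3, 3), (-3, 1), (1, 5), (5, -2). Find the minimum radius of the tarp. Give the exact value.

A smallest enclosing disk is always determined by at most three of the input points on its boundary.
The farthest pair is (5, -3)–(-3, 3) with squared distance 100. The circle on this segment as diameter has centre (1, 0) and r² = 100/4 = 25.
Check (-3, 1): distance² to centre = 17 ≤ 25, so it lies inside.
All remaining points lie in this disk, and no smaller disk contains both endpoints, so this is the minimum enclosing circle.
r = √25 = 5.

5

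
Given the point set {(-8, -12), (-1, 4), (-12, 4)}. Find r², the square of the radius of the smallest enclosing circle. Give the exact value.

Call the three points A, B, C in the order given.
Side lengths²: AB² = 305, AC² = 272, BC² = 121.
Since AB² = 305 < 272 + 121 = 393, the triangle is acute, so the smallest enclosing circle is the circumcircle.
Circumcentre = (-6.5, -3.125), r² = 81.015625.

81.015625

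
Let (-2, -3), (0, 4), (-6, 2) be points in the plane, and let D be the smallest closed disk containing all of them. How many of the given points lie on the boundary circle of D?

3

Call the three points A, B, C in the order given.
Side lengths²: AB² = 53, AC² = 41, BC² = 40.
Since AB² = 53 < 41 + 40 = 81, the triangle is acute, so the smallest enclosing circle is the circumcircle.
Circumcentre = (-87/38, 33/38), r² = 10865/722.
The points at distance exactly r from the centre are (-2, -3), (0, 4), (-6, 2) — 3 points.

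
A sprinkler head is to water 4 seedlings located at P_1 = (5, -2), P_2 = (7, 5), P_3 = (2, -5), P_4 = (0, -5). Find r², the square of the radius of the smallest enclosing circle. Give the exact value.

37.25

The minimum enclosing circle of a finite set is fixed by two of the points (as a diameter) or three (as a circumcircle).
The farthest pair is P_2–P_4 with squared distance 149. The circle on this segment as diameter has centre (3.5, 0) and r² = 149/4 = 37.25.
Check P_1: distance² to centre = 6.25 ≤ 37.25, so it lies inside.
All remaining points lie in this disk, and no smaller disk contains both endpoints, so this is the minimum enclosing circle.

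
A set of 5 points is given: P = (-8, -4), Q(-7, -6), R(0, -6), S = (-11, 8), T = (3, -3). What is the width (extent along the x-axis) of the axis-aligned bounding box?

14

max x = 3, min x = -11, so width = 14.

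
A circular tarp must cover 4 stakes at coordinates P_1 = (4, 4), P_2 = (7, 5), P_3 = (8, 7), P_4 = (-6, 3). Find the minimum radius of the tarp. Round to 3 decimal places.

A smallest enclosing disk is always determined by at most three of the input points on its boundary.
The farthest pair is P_3–P_4 with squared distance 212. The circle on this segment as diameter has centre (1, 5) and r² = 212/4 = 53.
Check P_1: distance² to centre = 10 ≤ 53, so it lies inside.
All remaining points lie in this disk, and no smaller disk contains both endpoints, so this is the minimum enclosing circle.
r = √53 ≈ 7.280.

7.280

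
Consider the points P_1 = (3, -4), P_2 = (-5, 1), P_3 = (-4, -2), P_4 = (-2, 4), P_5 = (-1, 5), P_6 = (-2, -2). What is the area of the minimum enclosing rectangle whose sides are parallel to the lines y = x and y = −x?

In coordinates u = x + y, v = x − y the rectangle is axis-aligned; the map (x,y)→(u,v) scales areas by 2.
u-values: -1, -4, -6, 2, 4, -4; range = 4 − (-6) = 10.
v-values: 7, -6, -2, -6, -6, 0; range = 7 − (-6) = 13.
Area = (10 × 13) / 2 = 65.

65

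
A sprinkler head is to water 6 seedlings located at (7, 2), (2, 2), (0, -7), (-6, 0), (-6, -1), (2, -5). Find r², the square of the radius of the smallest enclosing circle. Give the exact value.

45.1953125

The minimum enclosing circle is determined by three boundary points: (7, 2), (0, -7), (-6, -1).
Their circumcentre is (0.6875, -0.3125) with r² = 45.1953125.
The farthest remaining point (-6, 0) is at distance² 44.8203125 ≤ 45.1953125.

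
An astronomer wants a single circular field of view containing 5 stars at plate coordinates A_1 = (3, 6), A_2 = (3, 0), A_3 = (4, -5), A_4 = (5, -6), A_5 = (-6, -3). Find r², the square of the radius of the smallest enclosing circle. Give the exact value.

2405/49

The minimum enclosing circle of a finite set is fixed by two of the points (as a diameter) or three (as a circumcircle).
The minimum enclosing circle is determined by three boundary points: A_1, A_4, A_5.
Their circumcentre is (4/7, -4/7) with r² = 2405/49.
The farthest remaining point A_3 is at distance² 1537/49 ≤ 2405/49.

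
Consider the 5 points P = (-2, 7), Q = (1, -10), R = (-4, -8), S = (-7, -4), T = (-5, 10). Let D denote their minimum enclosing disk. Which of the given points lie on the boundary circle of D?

Q, T

The minimum enclosing circle of a finite set is fixed by two of the points (as a diameter) or three (as a circumcircle).
The farthest pair is Q–T with squared distance 436. The circle on this segment as diameter has centre (-2, 0) and r² = 436/4 = 109.
Check P: distance² to centre = 49 ≤ 109, so it lies inside.
All remaining points lie in this disk, and no smaller disk contains both endpoints, so this is the minimum enclosing circle.
The points at distance exactly r from the centre are Q, T — 2 points.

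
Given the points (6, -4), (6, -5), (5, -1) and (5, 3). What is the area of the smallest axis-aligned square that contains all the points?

64

The bounding box has width 1 and height 8.
An axis-aligned square enclosing the set must have side ≥ max(width, height).
So the minimum side is max(1, 8) = 8.
Area = 8² = 64.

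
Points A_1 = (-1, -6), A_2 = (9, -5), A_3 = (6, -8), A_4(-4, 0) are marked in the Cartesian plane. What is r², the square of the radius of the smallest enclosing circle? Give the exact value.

The farthest pair is A_2–A_4 with squared distance 194. The circle on this segment as diameter has centre (2.5, -2.5) and r² = 194/4 = 48.5.
Check A_1: distance² to centre = 24.5 ≤ 48.5, so it lies inside.
All remaining points lie in this disk, and no smaller disk contains both endpoints, so this is the minimum enclosing circle.

48.5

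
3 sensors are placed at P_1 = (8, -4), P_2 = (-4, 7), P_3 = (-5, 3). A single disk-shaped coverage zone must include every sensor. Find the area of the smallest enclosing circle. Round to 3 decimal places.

208.131

Side lengths²: P_1P_2² = 265, P_1P_3² = 218, P_2P_3² = 17.
Since P_1P_2² = 265 ≥ 218 + 17 = 235, the angle opposite P_1P_2 is not acute, so the smallest enclosing circle has P_1P_2 as diameter.
Centre = midpoint of P_1P_2 = (2, 1.5), r² = 265/4 = 66.25.
Area = π·r² = π·66.25 ≈ 208.131.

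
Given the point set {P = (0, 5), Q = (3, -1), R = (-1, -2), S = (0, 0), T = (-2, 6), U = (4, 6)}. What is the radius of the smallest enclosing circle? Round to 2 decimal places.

4.75

By Welzl's lemma the MEC is supported by two points (diametrically opposite) or three points (on a circumcircle).
The minimum enclosing circle is determined by three boundary points: R, T, U.
Their circumcentre is (1, 2.3125) with r² = 22.59765625.
The farthest remaining point Q is at distance² 14.97265625 ≤ 22.59765625.
r = √(22.59765625) ≈ 4.75.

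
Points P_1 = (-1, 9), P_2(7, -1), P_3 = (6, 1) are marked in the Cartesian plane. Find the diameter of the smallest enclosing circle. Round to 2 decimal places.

12.81

Side lengths²: P_1P_2² = 164, P_1P_3² = 113, P_2P_3² = 5.
Since P_1P_2² = 164 ≥ 113 + 5 = 118, the angle opposite P_1P_2 is not acute, so the smallest enclosing circle has P_1P_2 as diameter.
Centre = midpoint of P_1P_2 = (3, 4), r² = 164/4 = 41.
Diameter = 2r = 2√41 ≈ 12.81.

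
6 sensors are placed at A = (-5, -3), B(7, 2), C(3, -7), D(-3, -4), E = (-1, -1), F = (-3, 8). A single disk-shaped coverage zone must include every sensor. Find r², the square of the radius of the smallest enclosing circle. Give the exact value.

65.25

A smallest enclosing disk is always determined by at most three of the input points on its boundary.
The farthest pair is C–F with squared distance 261. The circle on this segment as diameter has centre (0, 0.5) and r² = 261/4 = 65.25.
Check A: distance² to centre = 37.25 ≤ 65.25, so it lies inside.
All remaining points lie in this disk, and no smaller disk contains both endpoints, so this is the minimum enclosing circle.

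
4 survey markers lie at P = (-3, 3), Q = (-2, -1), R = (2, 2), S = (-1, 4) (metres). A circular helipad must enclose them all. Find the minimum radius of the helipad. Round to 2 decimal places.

A smallest enclosing disk is always determined by at most three of the input points on its boundary.
The minimum enclosing circle is determined by three boundary points: P, Q, R.
Their circumcentre is (-27/38, 55/38) with r² = 5525/722.
The farthest remaining point S is at distance² 4765/722 ≤ 5525/722.
r = √(5525/722) ≈ 2.77.

2.77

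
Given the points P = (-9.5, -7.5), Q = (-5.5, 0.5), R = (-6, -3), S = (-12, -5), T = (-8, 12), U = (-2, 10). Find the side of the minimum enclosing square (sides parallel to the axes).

The bounding box has width 10 and height 19.5.
An axis-aligned square enclosing the set must have side ≥ max(width, height).
So the minimum side is max(10, 19.5) = 19.5.

19.5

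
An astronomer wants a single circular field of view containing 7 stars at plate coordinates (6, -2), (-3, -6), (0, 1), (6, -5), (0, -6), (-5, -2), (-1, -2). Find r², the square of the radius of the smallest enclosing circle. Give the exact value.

The minimum enclosing circle of a finite set is fixed by two of the points (as a diameter) or three (as a circumcircle).
The farthest pair is (6, -5)–(-5, -2) with squared distance 130. The circle on this segment as diameter has centre (0.5, -3.5) and r² = 130/4 = 32.5.
Check (6, -2): distance² to centre = 32.5 ≤ 32.5, so it lies inside.
All remaining points lie in this disk, and no smaller disk contains both endpoints, so this is the minimum enclosing circle.

32.5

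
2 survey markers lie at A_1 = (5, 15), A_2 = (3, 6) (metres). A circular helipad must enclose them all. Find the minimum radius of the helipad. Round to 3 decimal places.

The smallest circle enclosing two points has them as diameter endpoints.
Centre = midpoint = (4, 10.5); r² = |A_1A_2|²/4 = 85/4 = 21.25.
r = √(21.25) ≈ 4.610.

4.610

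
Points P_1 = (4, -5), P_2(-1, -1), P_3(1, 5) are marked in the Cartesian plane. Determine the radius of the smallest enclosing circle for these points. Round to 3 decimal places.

5.220

Side lengths²: P_1P_2² = 41, P_1P_3² = 109, P_2P_3² = 40.
Since P_1P_3² = 109 ≥ 41 + 40 = 81, the angle opposite P_1P_3 is not acute, so the smallest enclosing circle has P_1P_3 as diameter.
Centre = midpoint of P_1P_3 = (2.5, 0), r² = 109/4 = 27.25.
r = √(27.25) ≈ 5.220.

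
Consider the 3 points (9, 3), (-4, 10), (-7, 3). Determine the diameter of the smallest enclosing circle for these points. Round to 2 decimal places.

Call the three points A, B, C in the order given.
Side lengths²: AB² = 218, AC² = 256, BC² = 58.
Since AC² = 256 < 218 + 58 = 276, the triangle is acute, so the smallest enclosing circle is the circumcircle.
Circumcentre = (1, 26/7), r² = 3161/49.
Diameter = 2r = 2√(3161/49) ≈ 16.06.

16.06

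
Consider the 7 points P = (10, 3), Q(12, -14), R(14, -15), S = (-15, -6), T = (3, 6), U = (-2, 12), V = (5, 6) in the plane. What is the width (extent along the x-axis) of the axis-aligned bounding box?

max x = 14, min x = -15, so width = 29.

29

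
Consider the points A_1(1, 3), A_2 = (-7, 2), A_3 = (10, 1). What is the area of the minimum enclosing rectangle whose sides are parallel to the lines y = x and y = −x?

144

In coordinates u = x + y, v = x − y the rectangle is axis-aligned; the map (x,y)→(u,v) scales areas by 2.
u-values: 4, -5, 11; range = 11 − (-5) = 16.
v-values: -2, -9, 9; range = 9 − (-9) = 18.
Area = (16 × 18) / 2 = 144.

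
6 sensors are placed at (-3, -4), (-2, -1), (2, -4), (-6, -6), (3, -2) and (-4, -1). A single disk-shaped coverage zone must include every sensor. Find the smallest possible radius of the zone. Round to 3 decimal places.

The farthest pair is (-6, -6)–(3, -2) with squared distance 97. The circle on this segment as diameter has centre (-1.5, -4) and r² = 97/4 = 24.25.
Check (-3, -4): distance² to centre = 2.25 ≤ 24.25, so it lies inside.
All remaining points lie in this disk, and no smaller disk contains both endpoints, so this is the minimum enclosing circle.
r = √(24.25) ≈ 4.924.

4.924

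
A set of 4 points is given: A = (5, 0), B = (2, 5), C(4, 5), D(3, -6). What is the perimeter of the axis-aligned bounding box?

28

Width = max x − min x = 5 − 2 = 3.
Height = max y − min y = 5 − (-6) = 11.
Perimeter = 2(3 + 11) = 28.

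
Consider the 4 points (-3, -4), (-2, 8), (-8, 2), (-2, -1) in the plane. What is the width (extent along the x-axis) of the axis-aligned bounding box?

6

max x = -2, min x = -8, so width = 6.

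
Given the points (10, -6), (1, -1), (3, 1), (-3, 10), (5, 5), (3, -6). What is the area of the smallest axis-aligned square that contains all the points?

The bounding box has width 13 and height 16.
An axis-aligned square enclosing the set must have side ≥ max(width, height).
So the minimum side is max(13, 16) = 16.
Area = 16² = 256.

256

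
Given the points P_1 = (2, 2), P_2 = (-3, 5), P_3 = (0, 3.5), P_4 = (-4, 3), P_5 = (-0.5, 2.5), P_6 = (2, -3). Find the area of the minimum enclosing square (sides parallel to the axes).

64

The bounding box has width 6 and height 8.
An axis-aligned square enclosing the set must have side ≥ max(width, height).
So the minimum side is max(6, 8) = 8.
Area = 8² = 64.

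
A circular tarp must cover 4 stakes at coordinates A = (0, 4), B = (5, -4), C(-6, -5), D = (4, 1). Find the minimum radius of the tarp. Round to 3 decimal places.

A smallest enclosing disk is always determined by at most three of the input points on its boundary.
The minimum enclosing circle is determined by three boundary points: A, B, C.
Their circumcentre is (-45/62, -125/62) with r² = 70577/1922.
The farthest remaining point D is at distance² 60409/1922 ≤ 70577/1922.
r = √(70577/1922) ≈ 6.060.

6.060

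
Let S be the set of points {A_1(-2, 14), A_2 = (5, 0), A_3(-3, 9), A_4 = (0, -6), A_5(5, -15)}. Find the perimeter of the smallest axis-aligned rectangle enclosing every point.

74

Width = max x − min x = 5 − (-3) = 8.
Height = max y − min y = 14 − (-15) = 29.
Perimeter = 2(8 + 29) = 74.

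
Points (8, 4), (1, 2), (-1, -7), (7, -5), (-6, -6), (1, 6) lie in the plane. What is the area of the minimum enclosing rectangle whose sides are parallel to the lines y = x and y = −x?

In coordinates u = x + y, v = x − y the rectangle is axis-aligned; the map (x,y)→(u,v) scales areas by 2.
u-values: 12, 3, -8, 2, -12, 7; range = 12 − (-12) = 24.
v-values: 4, -1, 6, 12, 0, -5; range = 12 − (-5) = 17.
Area = (24 × 17) / 2 = 204.

204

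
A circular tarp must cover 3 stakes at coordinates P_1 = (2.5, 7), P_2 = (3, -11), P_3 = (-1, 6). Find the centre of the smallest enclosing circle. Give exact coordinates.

(2.75, -2)

Side lengths²: P_1P_2² = 324.25, P_1P_3² = 13.25, P_2P_3² = 305.
Since P_1P_2² = 324.25 ≥ 305 + 13.25 = 318.25, the angle opposite P_1P_2 is not acute, so the smallest enclosing circle has P_1P_2 as diameter.
Centre = midpoint of P_1P_2 = (2.75, -2), r² = 324.25/4 = 81.0625.
Centre = (2.75, -2).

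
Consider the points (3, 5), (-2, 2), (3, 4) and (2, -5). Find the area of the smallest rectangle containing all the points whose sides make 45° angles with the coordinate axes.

60.5

In coordinates u = x + y, v = x − y the rectangle is axis-aligned; the map (x,y)→(u,v) scales areas by 2.
u-values: 8, 0, 7, -3; range = 8 − (-3) = 11.
v-values: -2, -4, -1, 7; range = 7 − (-4) = 11.
Area = (11 × 11) / 2 = 60.5.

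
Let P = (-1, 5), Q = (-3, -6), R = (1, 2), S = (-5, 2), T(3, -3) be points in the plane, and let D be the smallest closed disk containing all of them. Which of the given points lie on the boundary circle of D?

P, Q, T

The minimum enclosing circle of a finite set is fixed by two of the points (as a diameter) or three (as a circumcircle).
The farthest pair is P–Q with squared distance 125. The circle on this segment as diameter has centre (-2, -0.5) and r² = 125/4 = 31.25.
Check R: distance² to centre = 15.25 ≤ 31.25, so it lies inside.
All remaining points lie in this disk, and no smaller disk contains both endpoints, so this is the minimum enclosing circle.
The points at distance exactly r from the centre are P, Q, T — 3 points.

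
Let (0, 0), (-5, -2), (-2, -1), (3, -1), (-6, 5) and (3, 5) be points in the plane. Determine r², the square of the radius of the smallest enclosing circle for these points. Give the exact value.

The farthest pair is (3, -1)–(-6, 5) with squared distance 117. The circle on this segment as diameter has centre (-1.5, 2) and r² = 117/4 = 29.25.
Check (0, 0): distance² to centre = 6.25 ≤ 29.25, so it lies inside.
All remaining points lie in this disk, and no smaller disk contains both endpoints, so this is the minimum enclosing circle.

29.25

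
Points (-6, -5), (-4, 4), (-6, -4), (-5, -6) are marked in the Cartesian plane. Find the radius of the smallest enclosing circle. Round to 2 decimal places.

5.02

By Welzl's lemma the MEC is supported by two points (diametrically opposite) or three points (on a circumcircle).
The farthest pair is (-4, 4)–(-5, -6) with squared distance 101. The circle on this segment as diameter has centre (-4.5, -1) and r² = 101/4 = 25.25.
Check (-6, -5): distance² to centre = 18.25 ≤ 25.25, so it lies inside.
All remaining points lie in this disk, and no smaller disk contains both endpoints, so this is the minimum enclosing circle.
r = √(25.25) ≈ 5.02.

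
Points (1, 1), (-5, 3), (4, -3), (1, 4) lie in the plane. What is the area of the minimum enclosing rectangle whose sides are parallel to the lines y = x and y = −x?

52.5

In coordinates u = x + y, v = x − y the rectangle is axis-aligned; the map (x,y)→(u,v) scales areas by 2.
u-values: 2, -2, 1, 5; range = 5 − (-2) = 7.
v-values: 0, -8, 7, -3; range = 7 − (-8) = 15.
Area = (7 × 15) / 2 = 52.5.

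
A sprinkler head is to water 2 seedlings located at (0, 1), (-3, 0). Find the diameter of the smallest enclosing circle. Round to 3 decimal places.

3.162

The smallest circle enclosing two points has them as diameter endpoints.
Centre = midpoint = (-1.5, 0.5); r² = |(0, 1)−(-3, 0)|²/4 = 10/4 = 2.5.
Diameter = 2r = 2√(2.5) ≈ 3.162.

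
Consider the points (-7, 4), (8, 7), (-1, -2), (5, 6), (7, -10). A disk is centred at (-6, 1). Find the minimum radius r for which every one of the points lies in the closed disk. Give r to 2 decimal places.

The required radius is the distance from (-6, 1) to the farthest point.
Squared distances: 10, 232, 34, 146, 290.
Maximum is 290, attained at (7, -10).
r = √290 ≈ 17.03.

17.03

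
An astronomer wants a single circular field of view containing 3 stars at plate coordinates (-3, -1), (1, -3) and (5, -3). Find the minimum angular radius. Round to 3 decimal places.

4.123

Call the three points A, B, C in the order given.
Side lengths²: AB² = 20, AC² = 68, BC² = 16.
Since AC² = 68 ≥ 20 + 16 = 36, the angle opposite AC is not acute, so the smallest enclosing circle has AC as diameter.
Centre = midpoint of AC = (1, -2), r² = 68/4 = 17.
r = √17 ≈ 4.123.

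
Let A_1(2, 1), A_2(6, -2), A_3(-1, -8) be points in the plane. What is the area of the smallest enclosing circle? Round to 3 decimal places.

74.176

Side lengths²: A_1A_2² = 25, A_1A_3² = 90, A_2A_3² = 85.
Since A_1A_3² = 90 < 85 + 25 = 110, the triangle is acute, so the smallest enclosing circle is the circumcircle.
Circumcentre = (1.5, -23/6), r² = 425/18.
Area = π·r² = π·425/18 ≈ 74.176.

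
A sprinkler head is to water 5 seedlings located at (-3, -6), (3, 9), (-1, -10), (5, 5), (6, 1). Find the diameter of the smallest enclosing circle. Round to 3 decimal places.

19.416

By Welzl's lemma the MEC is supported by two points (diametrically opposite) or three points (on a circumcircle).
The farthest pair is (3, 9)–(-1, -10) with squared distance 377. The circle on this segment as diameter has centre (1, -0.5) and r² = 377/4 = 94.25.
Check (-3, -6): distance² to centre = 46.25 ≤ 94.25, so it lies inside.
All remaining points lie in this disk, and no smaller disk contains both endpoints, so this is the minimum enclosing circle.
Diameter = 2r = 2√(94.25) ≈ 19.416.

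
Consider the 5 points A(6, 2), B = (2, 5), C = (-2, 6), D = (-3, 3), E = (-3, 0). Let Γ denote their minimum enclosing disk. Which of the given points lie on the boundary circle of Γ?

The minimum enclosing circle is determined by three boundary points: A, C, E.
Their circumcentre is (31/26, 31/13) with r² = 15725/676.
The farthest remaining point D is at distance² 12137/676 ≤ 15725/676.
The points at distance exactly r from the centre are A, C, E — 3 points.

A, C, E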